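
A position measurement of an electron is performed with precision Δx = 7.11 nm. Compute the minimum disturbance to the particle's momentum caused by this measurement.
7.416 × 10^-27 kg·m/s

The uncertainty principle implies that measuring position disturbs momentum:
ΔxΔp ≥ ℏ/2

When we measure position with precision Δx, we necessarily introduce a momentum uncertainty:
Δp ≥ ℏ/(2Δx)
Δp_min = (1.055e-34 J·s) / (2 × 7.110e-09 m)
Δp_min = 7.416e-27 kg·m/s

The more precisely we measure position, the greater the momentum disturbance.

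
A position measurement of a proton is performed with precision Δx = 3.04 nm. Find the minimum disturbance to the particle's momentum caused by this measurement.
1.734 × 10^-26 kg·m/s

The uncertainty principle implies that measuring position disturbs momentum:
ΔxΔp ≥ ℏ/2

When we measure position with precision Δx, we necessarily introduce a momentum uncertainty:
Δp ≥ ℏ/(2Δx)
Δp_min = (1.055e-34 J·s) / (2 × 3.040e-09 m)
Δp_min = 1.734e-26 kg·m/s

The more precisely we measure position, the greater the momentum disturbance.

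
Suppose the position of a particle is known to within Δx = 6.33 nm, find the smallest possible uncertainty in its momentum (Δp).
8.330 × 10^-27 kg·m/s

Using the Heisenberg uncertainty principle:
ΔxΔp ≥ ℏ/2

The minimum uncertainty in momentum is:
Δp_min = ℏ/(2Δx)
Δp_min = (1.055e-34 J·s) / (2 × 6.330e-09 m)
Δp_min = 8.330e-27 kg·m/s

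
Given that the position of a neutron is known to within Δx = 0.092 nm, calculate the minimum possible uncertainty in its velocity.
342.186 m/s

Using the Heisenberg uncertainty principle and Δp = mΔv:
ΔxΔp ≥ ℏ/2
Δx(mΔv) ≥ ℏ/2

The minimum uncertainty in velocity is:
Δv_min = ℏ/(2mΔx)
Δv_min = (1.055e-34 J·s) / (2 × 1.675e-27 kg × 9.200e-11 m)
Δv_min = 3.422e+02 m/s = 342.186 m/s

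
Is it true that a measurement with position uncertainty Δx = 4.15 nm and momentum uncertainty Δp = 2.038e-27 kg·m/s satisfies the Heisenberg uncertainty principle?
No, it violates the uncertainty principle (impossible measurement).

Calculate the product ΔxΔp:
ΔxΔp = (4.150e-09 m) × (2.038e-27 kg·m/s)
ΔxΔp = 8.458e-36 J·s

Compare to the minimum allowed value ℏ/2:
ℏ/2 = 5.273e-35 J·s

Since ΔxΔp = 8.458e-36 J·s < 5.273e-35 J·s = ℏ/2,
the measurement violates the uncertainty principle.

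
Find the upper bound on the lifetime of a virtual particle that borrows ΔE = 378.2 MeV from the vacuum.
8.702 × 10^-25 s

Using the energy-time uncertainty principle:
ΔEΔt ≥ ℏ/2

For a virtual particle borrowing energy ΔE, the maximum lifetime is:
Δt_max = ℏ/(2ΔE)

Converting energy:
ΔE = 378.2 MeV = 6.059e-11 J

Δt_max = (1.055e-34 J·s) / (2 × 6.059e-11 J)
Δt_max = 8.702e-25 s = 8.702 × 10^-25 s

Virtual particles with higher borrowed energy exist for shorter times.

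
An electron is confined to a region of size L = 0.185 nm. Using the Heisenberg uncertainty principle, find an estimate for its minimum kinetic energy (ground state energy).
278.304 meV

Using the uncertainty principle to estimate ground state energy:

1. The position uncertainty is approximately the confinement size:
   Δx ≈ L = 1.850e-10 m

2. From ΔxΔp ≥ ℏ/2, the minimum momentum uncertainty is:
   Δp ≈ ℏ/(2L) = 2.850e-25 kg·m/s

3. The kinetic energy is approximately:
   KE ≈ (Δp)²/(2m) = (2.850e-25)²/(2 × 9.109e-31 kg)
   KE ≈ 4.459e-20 J = 278.304 meV

This is an order-of-magnitude estimate of the ground state energy.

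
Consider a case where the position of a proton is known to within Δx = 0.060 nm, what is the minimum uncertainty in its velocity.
525.409 m/s

Using the Heisenberg uncertainty principle and Δp = mΔv:
ΔxΔp ≥ ℏ/2
Δx(mΔv) ≥ ℏ/2

The minimum uncertainty in velocity is:
Δv_min = ℏ/(2mΔx)
Δv_min = (1.055e-34 J·s) / (2 × 1.673e-27 kg × 6.000e-11 m)
Δv_min = 5.254e+02 m/s = 525.409 m/s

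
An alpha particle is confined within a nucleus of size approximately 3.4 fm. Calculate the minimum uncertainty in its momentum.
1.551 × 10^-20 kg·m/s

Using the Heisenberg uncertainty principle:
ΔxΔp ≥ ℏ/2

With Δx ≈ L = 3.400e-15 m (the confinement size):
Δp_min = ℏ/(2Δx)
Δp_min = (1.055e-34 J·s) / (2 × 3.400e-15 m)
Δp_min = 1.551e-20 kg·m/s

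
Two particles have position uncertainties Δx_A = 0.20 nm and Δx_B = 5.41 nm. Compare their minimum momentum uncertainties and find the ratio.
Particle A has the larger minimum momentum uncertainty, by a factor of 27.05.

For each particle, the minimum momentum uncertainty is Δp_min = ℏ/(2Δx):

Particle A: Δp_A = ℏ/(2×2.000e-10 m) = 2.636e-25 kg·m/s
Particle B: Δp_B = ℏ/(2×5.410e-09 m) = 9.747e-27 kg·m/s

Ratio: Δp_A/Δp_B = 27.05

Since Δp_min ∝ 1/Δx, the particle with smaller position uncertainty (A) has larger momentum uncertainty.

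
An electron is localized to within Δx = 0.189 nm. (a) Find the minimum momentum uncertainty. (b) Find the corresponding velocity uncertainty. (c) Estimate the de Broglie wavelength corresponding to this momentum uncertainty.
(a) Δp_min = 2.790 × 10^-25 kg·m/s
(b) Δv_min = 306.264 km/s
(c) λ_dB = 2.375 nm

Step-by-step:

(a) From the uncertainty principle:
Δp_min = ℏ/(2Δx) = (1.055e-34 J·s)/(2 × 1.890e-10 m) = 2.790e-25 kg·m/s

(b) The velocity uncertainty:
Δv = Δp/m = (2.790e-25 kg·m/s)/(9.109e-31 kg) = 3.063e+05 m/s = 306.264 km/s

(c) The de Broglie wavelength for this momentum:
λ = h/p = (6.626e-34 J·s)/(2.790e-25 kg·m/s) = 2.375e-09 m = 2.375 nm

Note: The de Broglie wavelength is comparable to the localization size, as expected from wave-particle duality.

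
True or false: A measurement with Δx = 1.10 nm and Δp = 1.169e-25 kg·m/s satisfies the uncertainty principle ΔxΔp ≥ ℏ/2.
Yes, it satisfies the uncertainty principle.

Calculate the product ΔxΔp:
ΔxΔp = (1.100e-09 m) × (1.169e-25 kg·m/s)
ΔxΔp = 1.286e-34 J·s

Compare to the minimum allowed value ℏ/2:
ℏ/2 = 5.273e-35 J·s

Since ΔxΔp = 1.286e-34 J·s ≥ 5.273e-35 J·s = ℏ/2,
the measurement satisfies the uncertainty principle.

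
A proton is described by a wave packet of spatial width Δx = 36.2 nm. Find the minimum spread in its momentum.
1.457 × 10^-27 kg·m/s

For a wave packet, the spatial width Δx and momentum spread Δp are related by the uncertainty principle:
ΔxΔp ≥ ℏ/2

The minimum momentum spread is:
Δp_min = ℏ/(2Δx)
Δp_min = (1.055e-34 J·s) / (2 × 3.620e-08 m)
Δp_min = 1.457e-27 kg·m/s

A wave packet cannot have both a well-defined position and well-defined momentum.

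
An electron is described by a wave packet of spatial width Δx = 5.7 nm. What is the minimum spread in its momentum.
9.251 × 10^-27 kg·m/s

For a wave packet, the spatial width Δx and momentum spread Δp are related by the uncertainty principle:
ΔxΔp ≥ ℏ/2

The minimum momentum spread is:
Δp_min = ℏ/(2Δx)
Δp_min = (1.055e-34 J·s) / (2 × 5.700e-09 m)
Δp_min = 9.251e-27 kg·m/s

A wave packet cannot have both a well-defined position and well-defined momentum.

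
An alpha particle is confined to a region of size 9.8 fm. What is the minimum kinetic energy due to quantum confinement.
13.597 keV

Using the uncertainty principle:

1. Position uncertainty: Δx ≈ 9.800e-15 m
2. Minimum momentum uncertainty: Δp = ℏ/(2Δx) = 5.380e-21 kg·m/s
3. Minimum kinetic energy:
   KE = (Δp)²/(2m) = (5.380e-21)²/(2 × 6.645e-27 kg)
   KE = 2.178e-15 J = 13.597 keV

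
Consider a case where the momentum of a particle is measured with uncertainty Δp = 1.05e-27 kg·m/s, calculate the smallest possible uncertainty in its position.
50.218 nm

Using the Heisenberg uncertainty principle:
ΔxΔp ≥ ℏ/2

The minimum uncertainty in position is:
Δx_min = ℏ/(2Δp)
Δx_min = (1.055e-34 J·s) / (2 × 1.050e-27 kg·m/s)
Δx_min = 5.022e-08 m = 50.218 nm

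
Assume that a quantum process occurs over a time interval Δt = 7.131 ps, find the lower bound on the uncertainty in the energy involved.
46.151 μeV

Using the energy-time uncertainty principle:
ΔEΔt ≥ ℏ/2

The minimum uncertainty in energy is:
ΔE_min = ℏ/(2Δt)
ΔE_min = (1.055e-34 J·s) / (2 × 7.131e-12 s)
ΔE_min = 7.394e-24 J = 46.151 μeV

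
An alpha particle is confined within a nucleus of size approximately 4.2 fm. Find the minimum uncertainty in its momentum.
1.255 × 10^-20 kg·m/s

Using the Heisenberg uncertainty principle:
ΔxΔp ≥ ℏ/2

With Δx ≈ L = 4.200e-15 m (the confinement size):
Δp_min = ℏ/(2Δx)
Δp_min = (1.055e-34 J·s) / (2 × 4.200e-15 m)
Δp_min = 1.255e-20 kg·m/s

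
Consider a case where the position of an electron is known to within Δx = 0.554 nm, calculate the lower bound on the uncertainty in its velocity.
104.483 km/s

Using the Heisenberg uncertainty principle and Δp = mΔv:
ΔxΔp ≥ ℏ/2
Δx(mΔv) ≥ ℏ/2

The minimum uncertainty in velocity is:
Δv_min = ℏ/(2mΔx)
Δv_min = (1.055e-34 J·s) / (2 × 9.109e-31 kg × 5.540e-10 m)
Δv_min = 1.045e+05 m/s = 104.483 km/s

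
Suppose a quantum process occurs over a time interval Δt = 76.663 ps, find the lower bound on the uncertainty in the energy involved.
4.293 μeV

Using the energy-time uncertainty principle:
ΔEΔt ≥ ℏ/2

The minimum uncertainty in energy is:
ΔE_min = ℏ/(2Δt)
ΔE_min = (1.055e-34 J·s) / (2 × 7.666e-11 s)
ΔE_min = 6.878e-25 J = 4.293 μeV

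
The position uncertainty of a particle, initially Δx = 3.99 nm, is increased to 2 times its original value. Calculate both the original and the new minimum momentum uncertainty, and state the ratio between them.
Original Δp_min = 1.322 × 10^-26 kg·m/s; new Δp'_min = 6.608 × 10^-27 kg·m/s; ratio Δp'_min/Δp_min = 1/2.

From the uncertainty principle ΔxΔp ≥ ℏ/2, the minimum momentum uncertainty is Δp_min = ℏ/(2Δx).

Original (Δx = 3.99 nm = 3.990e-09 m):
Δp_min = (1.055e-34 J·s)/(2 × 3.990e-09 m) = 1.322e-26 kg·m/s

When Δx → 2Δx:
Δp'_min = ℏ/(2 × 2Δx) = (1/2) × ℏ/(2Δx) = (1/2) × Δp_min
Δp'_min = 1/2 × 1.322e-26 kg·m/s = 6.608e-27 kg·m/s

Since Δp_min ∝ 1/Δx, when Δx is increased to 2 times its original value, Δp_min decreases to 1/2 of its original value.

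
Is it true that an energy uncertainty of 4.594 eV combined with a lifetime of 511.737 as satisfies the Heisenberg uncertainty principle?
Yes, it satisfies the uncertainty relation.

Calculate the product ΔEΔt:
ΔE = 4.594 eV = 7.360e-19 J
ΔEΔt = (7.360e-19 J) × (5.117e-16 s)
ΔEΔt = 3.767e-34 J·s

Compare to the minimum allowed value ℏ/2:
ℏ/2 = 5.273e-35 J·s

Since ΔEΔt = 3.767e-34 J·s ≥ 5.273e-35 J·s = ℏ/2,
this satisfies the uncertainty relation.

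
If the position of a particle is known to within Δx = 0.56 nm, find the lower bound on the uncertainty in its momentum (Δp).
9.416 × 10^-26 kg·m/s

Using the Heisenberg uncertainty principle:
ΔxΔp ≥ ℏ/2

The minimum uncertainty in momentum is:
Δp_min = ℏ/(2Δx)
Δp_min = (1.055e-34 J·s) / (2 × 5.600e-10 m)
Δp_min = 9.416e-26 kg·m/s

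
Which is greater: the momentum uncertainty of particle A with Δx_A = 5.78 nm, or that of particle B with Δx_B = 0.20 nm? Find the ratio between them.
Particle B has the larger minimum momentum uncertainty, by a factor of 28.90.

For each particle, the minimum momentum uncertainty is Δp_min = ℏ/(2Δx):

Particle A: Δp_A = ℏ/(2×5.780e-09 m) = 9.123e-27 kg·m/s
Particle B: Δp_B = ℏ/(2×2.000e-10 m) = 2.636e-25 kg·m/s

Ratio: Δp_B/Δp_A = 28.90

Since Δp_min ∝ 1/Δx, the particle with smaller position uncertainty (B) has larger momentum uncertainty.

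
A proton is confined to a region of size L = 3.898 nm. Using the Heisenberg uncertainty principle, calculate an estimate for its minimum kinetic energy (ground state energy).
341.405 neV

Using the uncertainty principle to estimate ground state energy:

1. The position uncertainty is approximately the confinement size:
   Δx ≈ L = 3.898e-09 m

2. From ΔxΔp ≥ ℏ/2, the minimum momentum uncertainty is:
   Δp ≈ ℏ/(2L) = 1.353e-26 kg·m/s

3. The kinetic energy is approximately:
   KE ≈ (Δp)²/(2m) = (1.353e-26)²/(2 × 1.673e-27 kg)
   KE ≈ 5.470e-26 J = 341.405 neV

This is an order-of-magnitude estimate of the ground state energy.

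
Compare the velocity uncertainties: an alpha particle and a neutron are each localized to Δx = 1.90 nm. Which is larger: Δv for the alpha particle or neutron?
The neutron has the larger minimum velocity uncertainty, by a ratio of 4.0.

For both particles, Δp_min = ℏ/(2Δx) = 2.775e-26 kg·m/s (same for both).

The velocity uncertainty is Δv = Δp/m:
- alpha particle: Δv = 2.775e-26 / 6.645e-27 = 4.177e+00 m/s = 4.177 m/s
- neutron: Δv = 2.775e-26 / 1.675e-27 = 1.657e+01 m/s = 16.569 m/s

Ratio: 1.657e+01 / 4.177e+00 = 4.0

The lighter particle has larger velocity uncertainty because Δv ∝ 1/m.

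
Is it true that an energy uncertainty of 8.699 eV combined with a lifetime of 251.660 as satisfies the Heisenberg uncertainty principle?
Yes, it satisfies the uncertainty relation.

Calculate the product ΔEΔt:
ΔE = 8.699 eV = 1.394e-18 J
ΔEΔt = (1.394e-18 J) × (2.517e-16 s)
ΔEΔt = 3.507e-34 J·s

Compare to the minimum allowed value ℏ/2:
ℏ/2 = 5.273e-35 J·s

Since ΔEΔt = 3.507e-34 J·s ≥ 5.273e-35 J·s = ℏ/2,
this satisfies the uncertainty relation.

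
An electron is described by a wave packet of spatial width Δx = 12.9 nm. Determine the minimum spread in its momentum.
4.087 × 10^-27 kg·m/s

For a wave packet, the spatial width Δx and momentum spread Δp are related by the uncertainty principle:
ΔxΔp ≥ ℏ/2

The minimum momentum spread is:
Δp_min = ℏ/(2Δx)
Δp_min = (1.055e-34 J·s) / (2 × 1.290e-08 m)
Δp_min = 4.087e-27 kg·m/s

A wave packet cannot have both a well-defined position and well-defined momentum.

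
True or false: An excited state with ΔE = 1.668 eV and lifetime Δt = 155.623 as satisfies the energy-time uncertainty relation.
No, it violates the uncertainty relation.

Calculate the product ΔEΔt:
ΔE = 1.668 eV = 2.672e-19 J
ΔEΔt = (2.672e-19 J) × (1.556e-16 s)
ΔEΔt = 4.159e-35 J·s

Compare to the minimum allowed value ℏ/2:
ℏ/2 = 5.273e-35 J·s

Since ΔEΔt = 4.159e-35 J·s < 5.273e-35 J·s = ℏ/2,
this violates the uncertainty relation.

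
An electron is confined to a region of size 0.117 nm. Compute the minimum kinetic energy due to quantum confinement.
695.811 meV

Using the uncertainty principle:

1. Position uncertainty: Δx ≈ 1.170e-10 m
2. Minimum momentum uncertainty: Δp = ℏ/(2Δx) = 4.507e-25 kg·m/s
3. Minimum kinetic energy:
   KE = (Δp)²/(2m) = (4.507e-25)²/(2 × 9.109e-31 kg)
   KE = 1.115e-19 J = 695.811 meV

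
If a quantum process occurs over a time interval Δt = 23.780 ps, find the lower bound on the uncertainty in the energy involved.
13.840 μeV

Using the energy-time uncertainty principle:
ΔEΔt ≥ ℏ/2

The minimum uncertainty in energy is:
ΔE_min = ℏ/(2Δt)
ΔE_min = (1.055e-34 J·s) / (2 × 2.378e-11 s)
ΔE_min = 2.217e-24 J = 13.840 μeV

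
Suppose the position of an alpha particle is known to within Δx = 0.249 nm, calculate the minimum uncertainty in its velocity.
31.869 m/s

Using the Heisenberg uncertainty principle and Δp = mΔv:
ΔxΔp ≥ ℏ/2
Δx(mΔv) ≥ ℏ/2

The minimum uncertainty in velocity is:
Δv_min = ℏ/(2mΔx)
Δv_min = (1.055e-34 J·s) / (2 × 6.645e-27 kg × 2.490e-10 m)
Δv_min = 3.187e+01 m/s = 31.869 m/s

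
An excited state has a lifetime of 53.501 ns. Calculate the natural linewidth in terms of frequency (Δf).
1.487 MHz

Using the energy-time uncertainty principle and E = hf:
ΔEΔt ≥ ℏ/2
hΔf·Δt ≥ ℏ/2

The minimum frequency uncertainty is:
Δf = ℏ/(2hτ) = 1/(4πτ)
Δf = 1/(4π × 5.350e-08 s)
Δf = 1.487e+06 Hz = 1.487 MHz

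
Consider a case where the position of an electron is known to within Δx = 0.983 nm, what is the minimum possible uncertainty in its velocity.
58.885 km/s

Using the Heisenberg uncertainty principle and Δp = mΔv:
ΔxΔp ≥ ℏ/2
Δx(mΔv) ≥ ℏ/2

The minimum uncertainty in velocity is:
Δv_min = ℏ/(2mΔx)
Δv_min = (1.055e-34 J·s) / (2 × 9.109e-31 kg × 9.830e-10 m)
Δv_min = 5.888e+04 m/s = 58.885 km/s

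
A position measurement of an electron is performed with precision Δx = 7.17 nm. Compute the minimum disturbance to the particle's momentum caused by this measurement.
7.354 × 10^-27 kg·m/s

The uncertainty principle implies that measuring position disturbs momentum:
ΔxΔp ≥ ℏ/2

When we measure position with precision Δx, we necessarily introduce a momentum uncertainty:
Δp ≥ ℏ/(2Δx)
Δp_min = (1.055e-34 J·s) / (2 × 7.170e-09 m)
Δp_min = 7.354e-27 kg·m/s

The more precisely we measure position, the greater the momentum disturbance.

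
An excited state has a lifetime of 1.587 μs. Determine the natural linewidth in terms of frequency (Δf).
50.143 kHz

Using the energy-time uncertainty principle and E = hf:
ΔEΔt ≥ ℏ/2
hΔf·Δt ≥ ℏ/2

The minimum frequency uncertainty is:
Δf = ℏ/(2hτ) = 1/(4πτ)
Δf = 1/(4π × 1.587e-06 s)
Δf = 5.014e+04 Hz = 50.143 kHz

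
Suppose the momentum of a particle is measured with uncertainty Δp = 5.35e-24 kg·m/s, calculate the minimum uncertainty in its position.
9.856 pm

Using the Heisenberg uncertainty principle:
ΔxΔp ≥ ℏ/2

The minimum uncertainty in position is:
Δx_min = ℏ/(2Δp)
Δx_min = (1.055e-34 J·s) / (2 × 5.350e-24 kg·m/s)
Δx_min = 9.856e-12 m = 9.856 pm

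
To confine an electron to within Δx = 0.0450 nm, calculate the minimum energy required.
4.704 eV

Localizing a particle requires giving it sufficient momentum uncertainty:

1. From uncertainty principle: Δp ≥ ℏ/(2Δx)
   Δp_min = (1.055e-34 J·s) / (2 × 4.500e-11 m)
   Δp_min = 1.172e-24 kg·m/s

2. This momentum uncertainty corresponds to kinetic energy:
   KE ≈ (Δp)²/(2m) = (1.172e-24)²/(2 × 9.109e-31 kg)
   KE = 7.536e-19 J = 4.704 eV

Tighter localization requires more energy.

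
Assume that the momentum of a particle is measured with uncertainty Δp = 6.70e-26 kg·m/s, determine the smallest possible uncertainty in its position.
786.994 pm

Using the Heisenberg uncertainty principle:
ΔxΔp ≥ ℏ/2

The minimum uncertainty in position is:
Δx_min = ℏ/(2Δp)
Δx_min = (1.055e-34 J·s) / (2 × 6.700e-26 kg·m/s)
Δx_min = 7.870e-10 m = 786.994 pm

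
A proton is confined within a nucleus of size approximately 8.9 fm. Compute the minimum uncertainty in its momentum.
5.925 × 10^-21 kg·m/s

Using the Heisenberg uncertainty principle:
ΔxΔp ≥ ℏ/2

With Δx ≈ L = 8.900e-15 m (the confinement size):
Δp_min = ℏ/(2Δx)
Δp_min = (1.055e-34 J·s) / (2 × 8.900e-15 m)
Δp_min = 5.925e-21 kg·m/s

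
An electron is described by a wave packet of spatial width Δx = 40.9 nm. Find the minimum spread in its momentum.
1.289 × 10^-27 kg·m/s

For a wave packet, the spatial width Δx and momentum spread Δp are related by the uncertainty principle:
ΔxΔp ≥ ℏ/2

The minimum momentum spread is:
Δp_min = ℏ/(2Δx)
Δp_min = (1.055e-34 J·s) / (2 × 4.090e-08 m)
Δp_min = 1.289e-27 kg·m/s

A wave packet cannot have both a well-defined position and well-defined momentum.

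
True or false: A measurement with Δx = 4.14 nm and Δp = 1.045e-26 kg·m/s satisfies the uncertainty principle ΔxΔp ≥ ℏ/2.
No, it violates the uncertainty principle (impossible measurement).

Calculate the product ΔxΔp:
ΔxΔp = (4.140e-09 m) × (1.045e-26 kg·m/s)
ΔxΔp = 4.326e-35 J·s

Compare to the minimum allowed value ℏ/2:
ℏ/2 = 5.273e-35 J·s

Since ΔxΔp = 4.326e-35 J·s < 5.273e-35 J·s = ℏ/2,
the measurement violates the uncertainty principle.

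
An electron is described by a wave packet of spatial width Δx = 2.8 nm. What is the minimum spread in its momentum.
1.883 × 10^-26 kg·m/s

For a wave packet, the spatial width Δx and momentum spread Δp are related by the uncertainty principle:
ΔxΔp ≥ ℏ/2

The minimum momentum spread is:
Δp_min = ℏ/(2Δx)
Δp_min = (1.055e-34 J·s) / (2 × 2.800e-09 m)
Δp_min = 1.883e-26 kg·m/s

A wave packet cannot have both a well-defined position and well-defined momentum.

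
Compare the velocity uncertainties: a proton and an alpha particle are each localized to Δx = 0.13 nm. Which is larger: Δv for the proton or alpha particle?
The proton has the larger minimum velocity uncertainty, by a ratio of 4.0.

For both particles, Δp_min = ℏ/(2Δx) = 4.056e-25 kg·m/s (same for both).

The velocity uncertainty is Δv = Δp/m:
- proton: Δv = 4.056e-25 / 1.673e-27 = 2.425e+02 m/s = 242.496 m/s
- alpha particle: Δv = 4.056e-25 / 6.645e-27 = 6.104e+01 m/s = 61.042 m/s

Ratio: 2.425e+02 / 6.104e+01 = 4.0

The lighter particle has larger velocity uncertainty because Δv ∝ 1/m.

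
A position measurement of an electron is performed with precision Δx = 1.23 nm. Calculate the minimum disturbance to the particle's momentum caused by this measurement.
4.287 × 10^-26 kg·m/s

The uncertainty principle implies that measuring position disturbs momentum:
ΔxΔp ≥ ℏ/2

When we measure position with precision Δx, we necessarily introduce a momentum uncertainty:
Δp ≥ ℏ/(2Δx)
Δp_min = (1.055e-34 J·s) / (2 × 1.230e-09 m)
Δp_min = 4.287e-26 kg·m/s

The more precisely we measure position, the greater the momentum disturbance.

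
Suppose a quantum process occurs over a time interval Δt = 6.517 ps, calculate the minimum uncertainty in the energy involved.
50.500 μeV

Using the energy-time uncertainty principle:
ΔEΔt ≥ ℏ/2

The minimum uncertainty in energy is:
ΔE_min = ℏ/(2Δt)
ΔE_min = (1.055e-34 J·s) / (2 × 6.517e-12 s)
ΔE_min = 8.091e-24 J = 50.500 μeV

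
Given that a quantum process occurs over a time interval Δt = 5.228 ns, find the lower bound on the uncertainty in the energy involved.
62.951 neV

Using the energy-time uncertainty principle:
ΔEΔt ≥ ℏ/2

The minimum uncertainty in energy is:
ΔE_min = ℏ/(2Δt)
ΔE_min = (1.055e-34 J·s) / (2 × 5.228e-09 s)
ΔE_min = 1.009e-26 J = 62.951 neV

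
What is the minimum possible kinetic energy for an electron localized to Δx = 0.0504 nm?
3.750 eV

Localizing a particle requires giving it sufficient momentum uncertainty:

1. From uncertainty principle: Δp ≥ ℏ/(2Δx)
   Δp_min = (1.055e-34 J·s) / (2 × 5.040e-11 m)
   Δp_min = 1.046e-24 kg·m/s

2. This momentum uncertainty corresponds to kinetic energy:
   KE ≈ (Δp)²/(2m) = (1.046e-24)²/(2 × 9.109e-31 kg)
   KE = 6.008e-19 J = 3.750 eV

Tighter localization requires more energy.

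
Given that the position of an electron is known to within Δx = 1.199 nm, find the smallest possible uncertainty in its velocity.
48.277 km/s

Using the Heisenberg uncertainty principle and Δp = mΔv:
ΔxΔp ≥ ℏ/2
Δx(mΔv) ≥ ℏ/2

The minimum uncertainty in velocity is:
Δv_min = ℏ/(2mΔx)
Δv_min = (1.055e-34 J·s) / (2 × 9.109e-31 kg × 1.199e-09 m)
Δv_min = 4.828e+04 m/s = 48.277 km/s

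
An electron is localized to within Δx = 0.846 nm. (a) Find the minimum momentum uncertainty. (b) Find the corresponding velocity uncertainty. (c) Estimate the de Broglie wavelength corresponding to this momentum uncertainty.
(a) Δp_min = 6.233 × 10^-26 kg·m/s
(b) Δv_min = 68.421 km/s
(c) λ_dB = 10.631 nm

Step-by-step:

(a) From the uncertainty principle:
Δp_min = ℏ/(2Δx) = (1.055e-34 J·s)/(2 × 8.460e-10 m) = 6.233e-26 kg·m/s

(b) The velocity uncertainty:
Δv = Δp/m = (6.233e-26 kg·m/s)/(9.109e-31 kg) = 6.842e+04 m/s = 68.421 km/s

(c) The de Broglie wavelength for this momentum:
λ = h/p = (6.626e-34 J·s)/(6.233e-26 kg·m/s) = 1.063e-08 m = 10.631 nm

Note: The de Broglie wavelength is comparable to the localization size, as expected from wave-particle duality.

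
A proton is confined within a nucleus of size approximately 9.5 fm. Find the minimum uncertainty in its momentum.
5.550 × 10^-21 kg·m/s

Using the Heisenberg uncertainty principle:
ΔxΔp ≥ ℏ/2

With Δx ≈ L = 9.500e-15 m (the confinement size):
Δp_min = ℏ/(2Δx)
Δp_min = (1.055e-34 J·s) / (2 × 9.500e-15 m)
Δp_min = 5.550e-21 kg·m/s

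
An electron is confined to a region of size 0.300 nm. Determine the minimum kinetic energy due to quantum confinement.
105.833 meV

Using the uncertainty principle:

1. Position uncertainty: Δx ≈ 3.000e-10 m
2. Minimum momentum uncertainty: Δp = ℏ/(2Δx) = 1.758e-25 kg·m/s
3. Minimum kinetic energy:
   KE = (Δp)²/(2m) = (1.758e-25)²/(2 × 9.109e-31 kg)
   KE = 1.696e-20 J = 105.833 meV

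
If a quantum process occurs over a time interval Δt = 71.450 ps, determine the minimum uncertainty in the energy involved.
4.606 μeV

Using the energy-time uncertainty principle:
ΔEΔt ≥ ℏ/2

The minimum uncertainty in energy is:
ΔE_min = ℏ/(2Δt)
ΔE_min = (1.055e-34 J·s) / (2 × 7.145e-11 s)
ΔE_min = 7.380e-25 J = 4.606 μeV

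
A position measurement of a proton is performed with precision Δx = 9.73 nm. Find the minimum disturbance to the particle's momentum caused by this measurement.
5.419 × 10^-27 kg·m/s

The uncertainty principle implies that measuring position disturbs momentum:
ΔxΔp ≥ ℏ/2

When we measure position with precision Δx, we necessarily introduce a momentum uncertainty:
Δp ≥ ℏ/(2Δx)
Δp_min = (1.055e-34 J·s) / (2 × 9.730e-09 m)
Δp_min = 5.419e-27 kg·m/s

The more precisely we measure position, the greater the momentum disturbance.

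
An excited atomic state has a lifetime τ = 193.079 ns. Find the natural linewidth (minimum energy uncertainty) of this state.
1.705 neV

Using the energy-time uncertainty principle:
ΔEΔt ≥ ℏ/2

The lifetime τ represents the time uncertainty Δt.
The natural linewidth (minimum energy uncertainty) is:

ΔE = ℏ/(2τ)
ΔE = (1.055e-34 J·s) / (2 × 1.931e-07 s)
ΔE = 2.731e-28 J = 1.705 neV

This natural linewidth limits the precision of spectroscopic measurements.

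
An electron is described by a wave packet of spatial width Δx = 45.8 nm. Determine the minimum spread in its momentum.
1.151 × 10^-27 kg·m/s

For a wave packet, the spatial width Δx and momentum spread Δp are related by the uncertainty principle:
ΔxΔp ≥ ℏ/2

The minimum momentum spread is:
Δp_min = ℏ/(2Δx)
Δp_min = (1.055e-34 J·s) / (2 × 4.580e-08 m)
Δp_min = 1.151e-27 kg·m/s

A wave packet cannot have both a well-defined position and well-defined momentum.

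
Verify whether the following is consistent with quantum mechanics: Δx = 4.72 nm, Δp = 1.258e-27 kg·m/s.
No, it violates the uncertainty principle (impossible measurement).

Calculate the product ΔxΔp:
ΔxΔp = (4.720e-09 m) × (1.258e-27 kg·m/s)
ΔxΔp = 5.938e-36 J·s

Compare to the minimum allowed value ℏ/2:
ℏ/2 = 5.273e-35 J·s

Since ΔxΔp = 5.938e-36 J·s < 5.273e-35 J·s = ℏ/2,
the measurement violates the uncertainty principle.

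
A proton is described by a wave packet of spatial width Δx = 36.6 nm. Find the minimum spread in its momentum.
1.441 × 10^-27 kg·m/s

For a wave packet, the spatial width Δx and momentum spread Δp are related by the uncertainty principle:
ΔxΔp ≥ ℏ/2

The minimum momentum spread is:
Δp_min = ℏ/(2Δx)
Δp_min = (1.055e-34 J·s) / (2 × 3.660e-08 m)
Δp_min = 1.441e-27 kg·m/s

A wave packet cannot have both a well-defined position and well-defined momentum.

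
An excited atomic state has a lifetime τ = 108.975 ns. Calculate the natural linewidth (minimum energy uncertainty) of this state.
3.020 neV

Using the energy-time uncertainty principle:
ΔEΔt ≥ ℏ/2

The lifetime τ represents the time uncertainty Δt.
The natural linewidth (minimum energy uncertainty) is:

ΔE = ℏ/(2τ)
ΔE = (1.055e-34 J·s) / (2 × 1.090e-07 s)
ΔE = 4.839e-28 J = 3.020 neV

This natural linewidth limits the precision of spectroscopic measurements.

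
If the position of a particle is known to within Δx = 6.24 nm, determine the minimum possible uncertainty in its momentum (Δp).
8.450 × 10^-27 kg·m/s

Using the Heisenberg uncertainty principle:
ΔxΔp ≥ ℏ/2

The minimum uncertainty in momentum is:
Δp_min = ℏ/(2Δx)
Δp_min = (1.055e-34 J·s) / (2 × 6.240e-09 m)
Δp_min = 8.450e-27 kg·m/s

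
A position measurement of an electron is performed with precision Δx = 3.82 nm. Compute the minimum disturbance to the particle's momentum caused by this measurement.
1.380 × 10^-26 kg·m/s

The uncertainty principle implies that measuring position disturbs momentum:
ΔxΔp ≥ ℏ/2

When we measure position with precision Δx, we necessarily introduce a momentum uncertainty:
Δp ≥ ℏ/(2Δx)
Δp_min = (1.055e-34 J·s) / (2 × 3.820e-09 m)
Δp_min = 1.380e-26 kg·m/s

The more precisely we measure position, the greater the momentum disturbance.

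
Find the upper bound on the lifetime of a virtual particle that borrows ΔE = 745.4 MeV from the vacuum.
4.415 × 10^-25 s

Using the energy-time uncertainty principle:
ΔEΔt ≥ ℏ/2

For a virtual particle borrowing energy ΔE, the maximum lifetime is:
Δt_max = ℏ/(2ΔE)

Converting energy:
ΔE = 745.4 MeV = 1.194e-10 J

Δt_max = (1.055e-34 J·s) / (2 × 1.194e-10 J)
Δt_max = 4.415e-25 s = 4.415 × 10^-25 s

Virtual particles with higher borrowed energy exist for shorter times.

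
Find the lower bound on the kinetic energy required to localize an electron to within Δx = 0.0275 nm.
12.595 eV

Localizing a particle requires giving it sufficient momentum uncertainty:

1. From uncertainty principle: Δp ≥ ℏ/(2Δx)
   Δp_min = (1.055e-34 J·s) / (2 × 2.750e-11 m)
   Δp_min = 1.917e-24 kg·m/s

2. This momentum uncertainty corresponds to kinetic energy:
   KE ≈ (Δp)²/(2m) = (1.917e-24)²/(2 × 9.109e-31 kg)
   KE = 2.018e-18 J = 12.595 eV

Tighter localization requires more energy.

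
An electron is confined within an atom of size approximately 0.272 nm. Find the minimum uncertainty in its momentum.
1.939 × 10^-25 kg·m/s

Using the Heisenberg uncertainty principle:
ΔxΔp ≥ ℏ/2

With Δx ≈ L = 2.720e-10 m (the confinement size):
Δp_min = ℏ/(2Δx)
Δp_min = (1.055e-34 J·s) / (2 × 2.720e-10 m)
Δp_min = 1.939e-25 kg·m/s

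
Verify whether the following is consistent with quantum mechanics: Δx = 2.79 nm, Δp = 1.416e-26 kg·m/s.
No, it violates the uncertainty principle (impossible measurement).

Calculate the product ΔxΔp:
ΔxΔp = (2.790e-09 m) × (1.416e-26 kg·m/s)
ΔxΔp = 3.951e-35 J·s

Compare to the minimum allowed value ℏ/2:
ℏ/2 = 5.273e-35 J·s

Since ΔxΔp = 3.951e-35 J·s < 5.273e-35 J·s = ℏ/2,
the measurement violates the uncertainty principle.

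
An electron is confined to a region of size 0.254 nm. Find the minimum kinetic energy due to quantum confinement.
147.637 meV

Using the uncertainty principle:

1. Position uncertainty: Δx ≈ 2.540e-10 m
2. Minimum momentum uncertainty: Δp = ℏ/(2Δx) = 2.076e-25 kg·m/s
3. Minimum kinetic energy:
   KE = (Δp)²/(2m) = (2.076e-25)²/(2 × 9.109e-31 kg)
   KE = 2.365e-20 J = 147.637 meV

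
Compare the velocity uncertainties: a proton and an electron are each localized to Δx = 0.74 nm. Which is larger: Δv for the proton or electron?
The electron has the larger minimum velocity uncertainty, by a ratio of 1836.2.

For both particles, Δp_min = ℏ/(2Δx) = 7.125e-26 kg·m/s (same for both).

The velocity uncertainty is Δv = Δp/m:
- proton: Δv = 7.125e-26 / 1.673e-27 = 4.260e+01 m/s = 42.601 m/s
- electron: Δv = 7.125e-26 / 9.109e-31 = 7.822e+04 m/s = 78.221 km/s

Ratio: 7.822e+04 / 4.260e+01 = 1836.2

The lighter particle has larger velocity uncertainty because Δv ∝ 1/m.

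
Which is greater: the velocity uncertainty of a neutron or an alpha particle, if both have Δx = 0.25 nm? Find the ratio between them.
The neutron has the larger minimum velocity uncertainty, by a ratio of 4.0.

For both particles, Δp_min = ℏ/(2Δx) = 2.109e-25 kg·m/s (same for both).

The velocity uncertainty is Δv = Δp/m:
- neutron: Δv = 2.109e-25 / 1.675e-27 = 1.259e+02 m/s = 125.924 m/s
- alpha particle: Δv = 2.109e-25 / 6.645e-27 = 3.174e+01 m/s = 31.742 m/s

Ratio: 1.259e+02 / 3.174e+01 = 4.0

The lighter particle has larger velocity uncertainty because Δv ∝ 1/m.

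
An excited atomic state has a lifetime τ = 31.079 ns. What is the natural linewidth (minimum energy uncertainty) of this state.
10.589 neV

Using the energy-time uncertainty principle:
ΔEΔt ≥ ℏ/2

The lifetime τ represents the time uncertainty Δt.
The natural linewidth (minimum energy uncertainty) is:

ΔE = ℏ/(2τ)
ΔE = (1.055e-34 J·s) / (2 × 3.108e-08 s)
ΔE = 1.697e-27 J = 10.589 neV

This natural linewidth limits the precision of spectroscopic measurements.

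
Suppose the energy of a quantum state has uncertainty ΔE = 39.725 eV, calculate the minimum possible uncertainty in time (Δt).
8.285 as

Using the energy-time uncertainty principle:
ΔEΔt ≥ ℏ/2

The minimum uncertainty in time is:
Δt_min = ℏ/(2ΔE)
Δt_min = (1.055e-34 J·s) / (2 × 6.365e-18 J)
Δt_min = 8.285e-18 s = 8.285 as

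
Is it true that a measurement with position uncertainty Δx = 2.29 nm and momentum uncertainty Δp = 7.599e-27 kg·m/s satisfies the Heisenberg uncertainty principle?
No, it violates the uncertainty principle (impossible measurement).

Calculate the product ΔxΔp:
ΔxΔp = (2.290e-09 m) × (7.599e-27 kg·m/s)
ΔxΔp = 1.740e-35 J·s

Compare to the minimum allowed value ℏ/2:
ℏ/2 = 5.273e-35 J·s

Since ΔxΔp = 1.740e-35 J·s < 5.273e-35 J·s = ℏ/2,
the measurement violates the uncertainty principle.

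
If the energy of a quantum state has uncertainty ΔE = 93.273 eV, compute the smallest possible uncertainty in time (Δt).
3.528 as

Using the energy-time uncertainty principle:
ΔEΔt ≥ ℏ/2

The minimum uncertainty in time is:
Δt_min = ℏ/(2ΔE)
Δt_min = (1.055e-34 J·s) / (2 × 1.494e-17 J)
Δt_min = 3.528e-18 s = 3.528 as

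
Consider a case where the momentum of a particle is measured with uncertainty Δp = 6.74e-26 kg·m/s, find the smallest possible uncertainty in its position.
782.323 pm

Using the Heisenberg uncertainty principle:
ΔxΔp ≥ ℏ/2

The minimum uncertainty in position is:
Δx_min = ℏ/(2Δp)
Δx_min = (1.055e-34 J·s) / (2 × 6.740e-26 kg·m/s)
Δx_min = 7.823e-10 m = 782.323 pm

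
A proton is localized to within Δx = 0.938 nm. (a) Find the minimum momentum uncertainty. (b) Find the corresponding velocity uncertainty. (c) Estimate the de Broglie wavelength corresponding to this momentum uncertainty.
(a) Δp_min = 5.621 × 10^-26 kg·m/s
(b) Δv_min = 33.608 m/s
(c) λ_dB = 11.787 nm

Step-by-step:

(a) From the uncertainty principle:
Δp_min = ℏ/(2Δx) = (1.055e-34 J·s)/(2 × 9.380e-10 m) = 5.621e-26 kg·m/s

(b) The velocity uncertainty:
Δv = Δp/m = (5.621e-26 kg·m/s)/(1.673e-27 kg) = 3.361e+01 m/s = 33.608 m/s

(c) The de Broglie wavelength for this momentum:
λ = h/p = (6.626e-34 J·s)/(5.621e-26 kg·m/s) = 1.179e-08 m = 11.787 nm

Note: The de Broglie wavelength is comparable to the localization size, as expected from wave-particle duality.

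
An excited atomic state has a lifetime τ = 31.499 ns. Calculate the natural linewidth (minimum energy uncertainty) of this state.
10.448 neV

Using the energy-time uncertainty principle:
ΔEΔt ≥ ℏ/2

The lifetime τ represents the time uncertainty Δt.
The natural linewidth (minimum energy uncertainty) is:

ΔE = ℏ/(2τ)
ΔE = (1.055e-34 J·s) / (2 × 3.150e-08 s)
ΔE = 1.674e-27 J = 10.448 neV

This natural linewidth limits the precision of spectroscopic measurements.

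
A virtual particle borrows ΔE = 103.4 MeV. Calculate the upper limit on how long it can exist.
3.183 ys

Using the energy-time uncertainty principle:
ΔEΔt ≥ ℏ/2

For a virtual particle borrowing energy ΔE, the maximum lifetime is:
Δt_max = ℏ/(2ΔE)

Converting energy:
ΔE = 103.4 MeV = 1.657e-11 J

Δt_max = (1.055e-34 J·s) / (2 × 1.657e-11 J)
Δt_max = 3.183e-24 s = 3.183 ys

Virtual particles with higher borrowed energy exist for shorter times.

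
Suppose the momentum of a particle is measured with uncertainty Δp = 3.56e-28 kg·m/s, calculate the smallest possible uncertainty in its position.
148.114 nm

Using the Heisenberg uncertainty principle:
ΔxΔp ≥ ℏ/2

The minimum uncertainty in position is:
Δx_min = ℏ/(2Δp)
Δx_min = (1.055e-34 J·s) / (2 × 3.560e-28 kg·m/s)
Δx_min = 1.481e-07 m = 148.114 nm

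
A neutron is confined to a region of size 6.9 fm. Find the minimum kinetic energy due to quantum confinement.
108.807 keV

Using the uncertainty principle:

1. Position uncertainty: Δx ≈ 6.900e-15 m
2. Minimum momentum uncertainty: Δp = ℏ/(2Δx) = 7.642e-21 kg·m/s
3. Minimum kinetic energy:
   KE = (Δp)²/(2m) = (7.642e-21)²/(2 × 1.675e-27 kg)
   KE = 1.743e-14 J = 108.807 keV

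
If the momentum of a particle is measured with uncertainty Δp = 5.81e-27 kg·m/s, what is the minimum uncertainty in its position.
9.075 nm

Using the Heisenberg uncertainty principle:
ΔxΔp ≥ ℏ/2

The minimum uncertainty in position is:
Δx_min = ℏ/(2Δp)
Δx_min = (1.055e-34 J·s) / (2 × 5.810e-27 kg·m/s)
Δx_min = 9.075e-09 m = 9.075 nm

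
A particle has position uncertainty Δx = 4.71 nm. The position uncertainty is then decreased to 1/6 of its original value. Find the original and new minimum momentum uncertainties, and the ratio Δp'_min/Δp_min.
Original Δp_min = 1.120 × 10^-26 kg·m/s; new Δp'_min = 6.717 × 10^-26 kg·m/s; ratio Δp'_min/Δp_min = 6.

From the uncertainty principle ΔxΔp ≥ ℏ/2, the minimum momentum uncertainty is Δp_min = ℏ/(2Δx).

Original (Δx = 4.71 nm = 4.710e-09 m):
Δp_min = (1.055e-34 J·s)/(2 × 4.710e-09 m) = 1.120e-26 kg·m/s

When Δx → (1/6)Δx:
Δp'_min = ℏ/(2 × (1/6)Δx) = 6 × ℏ/(2Δx) = 6 × Δp_min
Δp'_min = 6 × 1.120e-26 kg·m/s = 6.717e-26 kg·m/s

Since Δp_min ∝ 1/Δx, when Δx is decreased to 1/6 of its original value, Δp_min increases to 6 times its original value.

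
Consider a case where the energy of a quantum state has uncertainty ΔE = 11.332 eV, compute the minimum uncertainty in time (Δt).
29.042 as

Using the energy-time uncertainty principle:
ΔEΔt ≥ ℏ/2

The minimum uncertainty in time is:
Δt_min = ℏ/(2ΔE)
Δt_min = (1.055e-34 J·s) / (2 × 1.816e-18 J)
Δt_min = 2.904e-17 s = 29.042 as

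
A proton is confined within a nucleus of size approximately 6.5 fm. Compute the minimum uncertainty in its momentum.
8.112 × 10^-21 kg·m/s

Using the Heisenberg uncertainty principle:
ΔxΔp ≥ ℏ/2

With Δx ≈ L = 6.500e-15 m (the confinement size):
Δp_min = ℏ/(2Δx)
Δp_min = (1.055e-34 J·s) / (2 × 6.500e-15 m)
Δp_min = 8.112e-21 kg·m/s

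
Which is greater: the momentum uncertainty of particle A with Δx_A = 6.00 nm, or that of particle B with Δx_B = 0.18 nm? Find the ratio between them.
Particle B has the larger minimum momentum uncertainty, by a factor of 33.33.

For each particle, the minimum momentum uncertainty is Δp_min = ℏ/(2Δx):

Particle A: Δp_A = ℏ/(2×6.000e-09 m) = 8.788e-27 kg·m/s
Particle B: Δp_B = ℏ/(2×1.800e-10 m) = 2.929e-25 kg·m/s

Ratio: Δp_B/Δp_A = 33.33

Since Δp_min ∝ 1/Δx, the particle with smaller position uncertainty (B) has larger momentum uncertainty.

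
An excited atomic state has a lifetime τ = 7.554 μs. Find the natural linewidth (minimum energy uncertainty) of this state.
43.567 peV

Using the energy-time uncertainty principle:
ΔEΔt ≥ ℏ/2

The lifetime τ represents the time uncertainty Δt.
The natural linewidth (minimum energy uncertainty) is:

ΔE = ℏ/(2τ)
ΔE = (1.055e-34 J·s) / (2 × 7.554e-06 s)
ΔE = 6.980e-30 J = 43.567 peV

This natural linewidth limits the precision of spectroscopic measurements.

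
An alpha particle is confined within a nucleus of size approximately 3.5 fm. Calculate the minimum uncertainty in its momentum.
1.507 × 10^-20 kg·m/s

Using the Heisenberg uncertainty principle:
ΔxΔp ≥ ℏ/2

With Δx ≈ L = 3.500e-15 m (the confinement size):
Δp_min = ℏ/(2Δx)
Δp_min = (1.055e-34 J·s) / (2 × 3.500e-15 m)
Δp_min = 1.507e-20 kg·m/s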